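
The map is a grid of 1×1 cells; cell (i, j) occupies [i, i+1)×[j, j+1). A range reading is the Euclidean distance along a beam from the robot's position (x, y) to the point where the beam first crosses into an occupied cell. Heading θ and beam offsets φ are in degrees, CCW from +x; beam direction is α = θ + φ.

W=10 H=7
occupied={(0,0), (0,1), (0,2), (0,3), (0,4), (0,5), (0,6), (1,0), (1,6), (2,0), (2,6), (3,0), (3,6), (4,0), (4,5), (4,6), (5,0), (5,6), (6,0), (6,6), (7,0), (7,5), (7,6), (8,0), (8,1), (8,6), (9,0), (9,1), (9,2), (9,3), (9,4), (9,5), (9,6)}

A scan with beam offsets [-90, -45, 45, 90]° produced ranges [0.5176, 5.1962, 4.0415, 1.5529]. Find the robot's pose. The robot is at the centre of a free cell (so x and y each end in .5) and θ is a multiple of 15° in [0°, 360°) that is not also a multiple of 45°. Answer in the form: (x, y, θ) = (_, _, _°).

Enumerate (i+0.5, j+0.5, θ) over the 37 free cells and 16 admissible headings. For each, cast all 4 beams and compare to the given ranges.
  (4.5, 1.5, 150°): beam 1 = 5.0000 ≠ 0.5176 ✗
  (6.5, 5.5, 300°): beam 1 = 6.3509 ≠ 0.5176 ✗
  (8.5, 5.5, 75°): beam 2 = 0.5774 ≠ 5.1962 ✗
  …
  (5.5, 5.5, 285°): r_1=0.5176, r_2=5.1962, r_3=4.0415, r_4=1.5529 — all match ✓
Unique over the lattice → pose = (5.5, 5.5, 285°).

(x, y, θ) = (5.5, 5.5, 285°)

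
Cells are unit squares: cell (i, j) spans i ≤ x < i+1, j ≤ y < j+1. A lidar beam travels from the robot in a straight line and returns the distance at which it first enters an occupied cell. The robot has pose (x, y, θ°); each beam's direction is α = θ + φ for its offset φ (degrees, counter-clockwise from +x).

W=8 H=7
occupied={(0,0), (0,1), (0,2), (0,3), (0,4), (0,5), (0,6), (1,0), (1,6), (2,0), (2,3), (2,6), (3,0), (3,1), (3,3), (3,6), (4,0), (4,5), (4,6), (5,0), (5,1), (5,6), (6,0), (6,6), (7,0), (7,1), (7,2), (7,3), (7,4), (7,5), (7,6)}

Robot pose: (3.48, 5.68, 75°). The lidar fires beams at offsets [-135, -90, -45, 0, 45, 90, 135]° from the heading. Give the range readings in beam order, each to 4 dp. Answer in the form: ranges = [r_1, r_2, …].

beam 1: φ=-135°, α=300°
  dir = (cos 300°, sin 300°) = (0.5000, -0.8660); from cell (3,5)
  next x-line at t=1.0400, next y-line at t=0.7852; Δt_x=2.0000, Δt_y=1.1547
    y: enter (3,4) at t=0.7852
    x: enter (4,4) at t=1.0400
    y: enter (4,3) at t=1.9399
    x: enter (5,3) at t=3.0400
    y: enter (5,2) at t=3.0946
    y: enter (5,1) at t=4.2493 ← occupied
  → r_1 = 4.2493
beam 2: φ=-90°, α=345°
  dir = (cos 345°, sin 345°) = (0.9659, -0.2588); from cell (3,5)
  next x-line at t=0.5383, next y-line at t=2.6273; Δt_x=1.0353, Δt_y=3.8637
    x: enter (4,5) at t=0.5383 ← occupied
  → r_2 = 0.5383
beam 3: φ=-45°, α=30°
  dir = (cos 30°, sin 30°) = (0.8660, 0.5000); from cell (3,5)
  next x-line at t=0.6004, next y-line at t=0.6400; Δt_x=1.1547, Δt_y=2.0000
    x: enter (4,5) at t=0.6004 ← occupied
  → r_3 = 0.6004
beam 4: φ=0°, α=75°
  dir = (cos 75°, sin 75°) = (0.2588, 0.9659); from cell (3,5)
  next x-line at t=2.0091, next y-line at t=0.3313; Δt_x=3.8637, Δt_y=1.0353
    y: enter (3,6) at t=0.3313 ← occupied
  → r_4 = 0.3313
beam 5: φ=45°, α=120°
  dir = (cos 120°, sin 120°) = (-0.5000, 0.8660); from cell (3,5)
  next x-line at t=0.9600, next y-line at t=0.3695; Δt_x=2.0000, Δt_y=1.1547
    y: enter (3,6) at t=0.3695 ← occupied
  → r_5 = 0.3695
beam 6: φ=90°, α=165°
  dir = (cos 165°, sin 165°) = (-0.9659, 0.2588); from cell (3,5)
  next x-line at t=0.4969, next y-line at t=1.2364; Δt_x=1.0353, Δt_y=3.8637
    x: enter (2,5) at t=0.4969
    y: enter (2,6) at t=1.2364 ← occupied
  → r_6 = 1.2364
beam 7: φ=135°, α=210°
  dir = (cos 210°, sin 210°) = (-0.8660, -0.5000); from cell (3,5)
  next x-line at t=0.5543, next y-line at t=1.3600; Δt_x=1.1547, Δt_y=2.0000
    x: enter (2,5) at t=0.5543
    y: enter (2,4) at t=1.3600
    x: enter (1,4) at t=1.7090
    x: enter (0,4) at t=2.8637 ← occupied
  → r_7 = 2.8637

ranges = [4.2493, 0.5383, 0.6004, 0.3313, 0.3695, 1.2364, 2.8637]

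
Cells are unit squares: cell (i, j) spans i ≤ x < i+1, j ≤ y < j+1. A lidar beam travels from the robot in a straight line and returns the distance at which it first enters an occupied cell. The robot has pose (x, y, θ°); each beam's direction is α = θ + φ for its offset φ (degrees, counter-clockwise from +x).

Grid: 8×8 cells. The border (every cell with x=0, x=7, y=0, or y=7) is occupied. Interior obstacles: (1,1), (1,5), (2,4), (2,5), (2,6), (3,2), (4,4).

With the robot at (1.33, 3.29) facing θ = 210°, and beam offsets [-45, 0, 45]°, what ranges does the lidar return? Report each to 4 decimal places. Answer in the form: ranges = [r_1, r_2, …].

beam 1: φ=-45°, α=165°
  d=(-0.9659,0.2588)  start (1,3)  tX=0.3416 tY=2.7432  stride 1/|dx|=1.0353 1/|dy|=3.8637
    cross x-line → (0,3), t=0.3416 (wall)
  → r_1 = 0.3416
beam 2: φ=0°, α=210°
  d=(-0.8660,-0.5000)  start (1,3)  tX=0.3811 tY=0.5800  stride 1/|dx|=1.1547 1/|dy|=2.0000
    cross x-line → (0,3), t=0.3811 (wall)
  → r_2 = 0.3811
beam 3: φ=45°, α=255°
  d=(-0.2588,-0.9659)  start (1,3)  tX=1.2750 tY=0.3002  stride 1/|dx|=3.8637 1/|dy|=1.0353
    cross y-line → (1,2), t=0.3002
    cross x-line → (0,2), t=1.2750 (wall)
  → r_3 = 1.2750

ranges = [0.3416, 0.3811, 1.2750]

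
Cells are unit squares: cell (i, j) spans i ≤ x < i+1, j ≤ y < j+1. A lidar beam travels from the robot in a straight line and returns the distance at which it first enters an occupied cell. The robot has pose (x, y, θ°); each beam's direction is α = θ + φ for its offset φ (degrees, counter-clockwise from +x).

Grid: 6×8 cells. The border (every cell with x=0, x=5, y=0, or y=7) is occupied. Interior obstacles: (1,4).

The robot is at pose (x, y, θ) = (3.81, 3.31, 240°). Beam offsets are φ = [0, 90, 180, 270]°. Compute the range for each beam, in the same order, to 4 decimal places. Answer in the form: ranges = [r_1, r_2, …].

beam 1: φ=0°, α=240°
  direction (-0.5000, -0.8660); cell (3,3); t to first gridline: x 1.6200, y 0.3580 (then +2.0000 / +1.1547)
    (3,2) via y @ 0.3580
    (3,1) via y @ 1.5127
    (2,1) via x @ 1.6200
    (2,0) via y @ 2.6674  # hit
  → r_1 = 2.6674
beam 2: φ=90°, α=330°
  direction (0.8660, -0.5000); cell (3,3); t to first gridline: x 0.2194, y 0.6200 (then +1.1547 / +2.0000)
    (4,3) via x @ 0.2194
    (4,2) via y @ 0.6200
    (5,2) via x @ 1.3741  # hit
  → r_2 = 1.3741
beam 3: φ=180°, α=60°
  direction (0.5000, 0.8660); cell (3,3); t to first gridline: x 0.3800, y 0.7967 (then +2.0000 / +1.1547)
    (4,3) via x @ 0.3800
    (4,4) via y @ 0.7967
    (4,5) via y @ 1.9514
    (5,5) via x @ 2.3800  # hit
  → r_3 = 2.3800
beam 4: φ=270°, α=150°
  direction (-0.8660, 0.5000); cell (3,3); t to first gridline: x 0.9353, y 1.3800 (then +1.1547 / +2.0000)
    (2,3) via x @ 0.9353
    (2,4) via y @ 1.3800
    (1,4) via x @ 2.0900  # hit
  → r_4 = 2.0900

ranges = [2.6674, 1.3741, 2.3800, 2.0900]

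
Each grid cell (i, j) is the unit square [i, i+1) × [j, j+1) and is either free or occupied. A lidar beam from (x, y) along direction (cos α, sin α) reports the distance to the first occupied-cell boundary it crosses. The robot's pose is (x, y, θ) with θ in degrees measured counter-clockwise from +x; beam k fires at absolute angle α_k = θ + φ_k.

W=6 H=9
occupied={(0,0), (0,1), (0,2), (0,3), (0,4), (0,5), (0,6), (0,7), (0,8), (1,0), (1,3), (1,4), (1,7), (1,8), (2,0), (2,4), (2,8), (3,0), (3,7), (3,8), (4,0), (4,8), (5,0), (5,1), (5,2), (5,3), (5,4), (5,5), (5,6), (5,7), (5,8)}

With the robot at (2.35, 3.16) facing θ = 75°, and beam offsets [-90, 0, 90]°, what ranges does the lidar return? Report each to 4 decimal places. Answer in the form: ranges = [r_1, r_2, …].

beam 1: φ=-90°, α=345°
  direction (0.9659, -0.2588); cell (2,3); t to first gridline: x 0.6729, y 0.6182 (then +1.0353 / +3.8637)
    (2,2) via y @ 0.6182
    (3,2) via x @ 0.6729
    (4,2) via x @ 1.7082
    (5,2) via x @ 2.7435  # hit
  → r_1 = 2.7435
beam 2: φ=0°, α=75°
  direction (0.2588, 0.9659); cell (2,3); t to first gridline: x 2.5114, y 0.8696 (then +3.8637 / +1.0353)
    (2,4) via y @ 0.8696  # hit
  → r_2 = 0.8696
beam 3: φ=90°, α=165°
  direction (-0.9659, 0.2588); cell (2,3); t to first gridline: x 0.3623, y 3.2455 (then +1.0353 / +3.8637)
    (1,3) via x @ 0.3623  # hit
  → r_3 = 0.3623

ranges = [2.7435, 0.8696, 0.3623]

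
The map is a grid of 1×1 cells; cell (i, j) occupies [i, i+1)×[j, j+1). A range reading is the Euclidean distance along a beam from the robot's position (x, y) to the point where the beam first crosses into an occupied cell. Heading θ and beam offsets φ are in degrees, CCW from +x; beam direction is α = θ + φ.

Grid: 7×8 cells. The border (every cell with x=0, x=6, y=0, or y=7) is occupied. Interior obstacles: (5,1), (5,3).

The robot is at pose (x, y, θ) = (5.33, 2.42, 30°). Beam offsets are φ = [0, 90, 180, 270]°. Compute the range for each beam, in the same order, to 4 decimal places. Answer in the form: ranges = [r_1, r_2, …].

beam 1: φ=0°, α=30°
  d=(0.8660,0.5000)  start (5,2)  tX=0.7736 tY=1.1600  stride 1/|dx|=1.1547 1/|dy|=2.0000
    cross x-line → (6,2), t=0.7736 (wall)
  → r_1 = 0.7736
beam 2: φ=90°, α=120°
  d=(-0.5000,0.8660)  start (5,2)  tX=0.6600 tY=0.6697  stride 1/|dx|=2.0000 1/|dy|=1.1547
    cross x-line → (4,2), t=0.6600
    cross y-line → (4,3), t=0.6697
    cross y-line → (4,4), t=1.8244
    cross x-line → (3,4), t=2.6600
    cross y-line → (3,5), t=2.9791
    cross y-line → (3,6), t=4.1338
    cross x-line → (2,6), t=4.6600
    cross y-line → (2,7), t=5.2885 (wall)
  → r_2 = 5.2885
beam 3: φ=180°, α=210°
  d=(-0.8660,-0.5000)  start (5,2)  tX=0.3811 tY=0.8400  stride 1/|dx|=1.1547 1/|dy|=2.0000
    cross x-line → (4,2), t=0.3811
    cross y-line → (4,1), t=0.8400
    cross x-line → (3,1), t=1.5358
    cross x-line → (2,1), t=2.6905
    cross y-line → (2,0), t=2.8400 (wall)
  → r_3 = 2.8400
beam 4: φ=270°, α=300°
  d=(0.5000,-0.8660)  start (5,2)  tX=1.3400 tY=0.4850  stride 1/|dx|=2.0000 1/|dy|=1.1547
    cross y-line → (5,1), t=0.4850 (wall)
  → r_4 = 0.4850

ranges = [0.7736, 5.2885, 2.8400, 0.4850]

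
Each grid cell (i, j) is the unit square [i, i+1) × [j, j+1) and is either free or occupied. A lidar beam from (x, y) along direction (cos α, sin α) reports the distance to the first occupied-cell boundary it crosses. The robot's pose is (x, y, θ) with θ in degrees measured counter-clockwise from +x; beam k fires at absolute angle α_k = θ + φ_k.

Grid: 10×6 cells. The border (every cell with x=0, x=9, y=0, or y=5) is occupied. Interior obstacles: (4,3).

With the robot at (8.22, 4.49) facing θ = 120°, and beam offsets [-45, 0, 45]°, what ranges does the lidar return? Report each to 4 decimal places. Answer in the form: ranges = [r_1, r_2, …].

ranges = [0.5280, 0.5889, 1.9705]

beam 1: φ=-45°, α=75°
  direction (0.2588, 0.9659); cell (8,4); t to first gridline: x 3.0137, y 0.5280 (then +3.8637 / +1.0353)
    (8,5) via y @ 0.5280  # hit
  → r_1 = 0.5280
beam 2: φ=0°, α=120°
  direction (-0.5000, 0.8660); cell (8,4); t to first gridline: x 0.4400, y 0.5889 (then +2.0000 / +1.1547)
    (7,4) via x @ 0.4400
    (7,5) via y @ 0.5889  # hit
  → r_2 = 0.5889
beam 3: φ=45°, α=165°
  direction (-0.9659, 0.2588); cell (8,4); t to first gridline: x 0.2278, y 1.9705 (then +1.0353 / +3.8637)
    (7,4) via x @ 0.2278
    (6,4) via x @ 1.2630
    (6,5) via y @ 1.9705  # hit
  → r_3 = 1.9705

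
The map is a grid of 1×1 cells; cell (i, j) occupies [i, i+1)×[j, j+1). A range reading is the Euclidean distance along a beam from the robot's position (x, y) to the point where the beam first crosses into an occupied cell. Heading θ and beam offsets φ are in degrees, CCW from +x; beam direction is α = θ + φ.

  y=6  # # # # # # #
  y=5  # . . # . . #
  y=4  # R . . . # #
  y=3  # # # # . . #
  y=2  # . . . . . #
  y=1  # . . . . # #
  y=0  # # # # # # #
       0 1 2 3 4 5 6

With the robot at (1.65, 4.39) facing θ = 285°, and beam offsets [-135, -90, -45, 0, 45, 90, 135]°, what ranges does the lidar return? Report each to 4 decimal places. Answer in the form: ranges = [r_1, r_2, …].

beam 1: φ=-135°, α=150°
  d=(-0.8660,0.5000)  start (1,4)  tX=0.7506 tY=1.2200  stride 1/|dx|=1.1547 1/|dy|=2.0000
    cross x-line → (0,4), t=0.7506 (wall)
  → r_1 = 0.7506
beam 2: φ=-90°, α=195°
  d=(-0.9659,-0.2588)  start (1,4)  tX=0.6729 tY=1.5068  stride 1/|dx|=1.0353 1/|dy|=3.8637
    cross x-line → (0,4), t=0.6729 (wall)
  → r_2 = 0.6729
beam 3: φ=-45°, α=240°
  d=(-0.5000,-0.8660)  start (1,4)  tX=1.3000 tY=0.4503  stride 1/|dx|=2.0000 1/|dy|=1.1547
    cross y-line → (1,3), t=0.4503 (wall)
  → r_3 = 0.4503
beam 4: φ=0°, α=285°
  d=(0.2588,-0.9659)  start (1,4)  tX=1.3523 tY=0.4038  stride 1/|dx|=3.8637 1/|dy|=1.0353
    cross y-line → (1,3), t=0.4038 (wall)
  → r_4 = 0.4038
beam 5: φ=45°, α=330°
  d=(0.8660,-0.5000)  start (1,4)  tX=0.4041 tY=0.7800  stride 1/|dx|=1.1547 1/|dy|=2.0000
    cross x-line → (2,4), t=0.4041
    cross y-line → (2,3), t=0.7800 (wall)
  → r_5 = 0.7800
beam 6: φ=90°, α=15°
  d=(0.9659,0.2588)  start (1,4)  tX=0.3623 tY=2.3569  stride 1/|dx|=1.0353 1/|dy|=3.8637
    cross x-line → (2,4), t=0.3623
    cross x-line → (3,4), t=1.3976
    cross y-line → (3,5), t=2.3569 (wall)
  → r_6 = 2.3569
beam 7: φ=135°, α=60°
  d=(0.5000,0.8660)  start (1,4)  tX=0.7000 tY=0.7044  stride 1/|dx|=2.0000 1/|dy|=1.1547
    cross x-line → (2,4), t=0.7000
    cross y-line → (2,5), t=0.7044
    cross y-line → (2,6), t=1.8591 (wall)
  → r_7 = 1.8591

ranges = [0.7506, 0.6729, 0.4503, 0.4038, 0.7800, 2.3569, 1.8591]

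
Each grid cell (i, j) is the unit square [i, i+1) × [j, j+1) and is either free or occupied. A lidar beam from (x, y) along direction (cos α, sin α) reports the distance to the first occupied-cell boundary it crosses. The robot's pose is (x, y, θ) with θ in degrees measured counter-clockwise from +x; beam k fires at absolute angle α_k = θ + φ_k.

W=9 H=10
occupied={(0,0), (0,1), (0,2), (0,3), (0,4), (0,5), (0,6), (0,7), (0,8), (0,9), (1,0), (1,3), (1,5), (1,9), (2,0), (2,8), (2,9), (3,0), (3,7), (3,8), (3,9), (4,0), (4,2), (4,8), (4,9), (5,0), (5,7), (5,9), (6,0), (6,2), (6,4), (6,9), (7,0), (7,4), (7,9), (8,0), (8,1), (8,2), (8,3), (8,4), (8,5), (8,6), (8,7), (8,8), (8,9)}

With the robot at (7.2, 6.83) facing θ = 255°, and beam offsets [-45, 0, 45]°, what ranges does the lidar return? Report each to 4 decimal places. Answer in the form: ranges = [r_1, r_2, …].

ranges = [6.0044, 1.8946, 1.6000]

beam 1: φ=-45°, α=210°
  dir = (cos 210°, sin 210°) = (-0.8660, -0.5000); from cell (7,6)
  next x-line at t=0.2309, next y-line at t=1.6600; Δt_x=1.1547, Δt_y=2.0000
    x: enter (6,6) at t=0.2309
    x: enter (5,6) at t=1.3856
    y: enter (5,5) at t=1.6600
    x: enter (4,5) at t=2.5403
    y: enter (4,4) at t=3.6600
    x: enter (3,4) at t=3.6950
    x: enter (2,4) at t=4.8497
    y: enter (2,3) at t=5.6600
    x: enter (1,3) at t=6.0044 ← occupied
  → r_1 = 6.0044
beam 2: φ=0°, α=255°
  dir = (cos 255°, sin 255°) = (-0.2588, -0.9659); from cell (7,6)
  next x-line at t=0.7727, next y-line at t=0.8593; Δt_x=3.8637, Δt_y=1.0353
    x: enter (6,6) at t=0.7727
    y: enter (6,5) at t=0.8593
    y: enter (6,4) at t=1.8946 ← occupied
  → r_2 = 1.8946
beam 3: φ=45°, α=300°
  dir = (cos 300°, sin 300°) = (0.5000, -0.8660); from cell (7,6)
  next x-line at t=1.6000, next y-line at t=0.9584; Δt_x=2.0000, Δt_y=1.1547
    y: enter (7,5) at t=0.9584
    x: enter (8,5) at t=1.6000 ← occupied
  → r_3 = 1.6000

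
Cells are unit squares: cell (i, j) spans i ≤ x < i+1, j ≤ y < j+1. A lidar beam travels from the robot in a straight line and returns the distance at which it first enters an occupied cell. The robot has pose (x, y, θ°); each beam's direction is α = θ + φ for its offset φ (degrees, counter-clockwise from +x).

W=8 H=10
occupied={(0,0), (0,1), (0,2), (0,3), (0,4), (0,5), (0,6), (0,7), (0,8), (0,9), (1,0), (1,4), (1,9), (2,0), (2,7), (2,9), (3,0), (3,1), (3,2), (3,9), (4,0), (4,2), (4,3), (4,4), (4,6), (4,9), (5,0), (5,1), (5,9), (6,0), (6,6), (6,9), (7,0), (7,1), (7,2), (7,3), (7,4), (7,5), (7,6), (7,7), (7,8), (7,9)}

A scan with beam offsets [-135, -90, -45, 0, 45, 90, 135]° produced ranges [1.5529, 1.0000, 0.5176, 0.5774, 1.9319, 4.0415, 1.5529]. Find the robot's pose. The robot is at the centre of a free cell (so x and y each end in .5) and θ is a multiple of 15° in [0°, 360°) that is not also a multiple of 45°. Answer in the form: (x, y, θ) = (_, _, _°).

The pose lattice has 38·16 = 608 candidates. Test each by forward raycasting.
  (2.5, 3.5, 240°): beam 1 = 5.6940 ≠ 1.5529 ✗
  (4.5, 8.5, 60°): beam 2 = 2.8868 ≠ 1.0000 ✗
  (5.5, 7.5, 15°): beam 1 = 1.0000 ≠ 1.5529 ✗
  …
  (6.5, 2.5, 30°): r_1=1.5529, r_2=1.0000, r_3=0.5176, r_4=0.5774, r_5=1.9319, r_6=4.0415, r_7=1.5529 — all match ✓
Only this pose fits every beam.

(x, y, θ) = (6.5, 2.5, 30°)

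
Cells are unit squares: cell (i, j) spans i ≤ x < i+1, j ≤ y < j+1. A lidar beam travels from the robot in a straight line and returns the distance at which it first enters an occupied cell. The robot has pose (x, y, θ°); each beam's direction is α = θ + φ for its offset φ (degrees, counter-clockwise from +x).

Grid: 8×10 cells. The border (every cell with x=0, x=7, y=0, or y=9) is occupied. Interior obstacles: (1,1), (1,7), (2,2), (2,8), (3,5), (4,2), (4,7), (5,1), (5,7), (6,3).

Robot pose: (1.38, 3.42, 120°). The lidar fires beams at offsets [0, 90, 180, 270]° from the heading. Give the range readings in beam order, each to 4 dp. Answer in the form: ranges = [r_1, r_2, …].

ranges = [0.7600, 0.4388, 1.2400, 6.4894]

beam 1: φ=0°, α=120°
  cosα=-0.5000 sinα=0.8660 | (1,3) | tMaxX 0.7600 tMaxY 0.6697 | tΔX 2.0000 tΔY 1.1547
    t=0.6697 [y] (1,4)
    t=0.7600 [x] (0,4) — stop
  → r_1 = 0.7600
beam 2: φ=90°, α=210°
  cosα=-0.8660 sinα=-0.5000 | (1,3) | tMaxX 0.4388 tMaxY 0.8400 | tΔX 1.1547 tΔY 2.0000
    t=0.4388 [x] (0,3) — stop
  → r_2 = 0.4388
beam 3: φ=180°, α=300°
  cosα=0.5000 sinα=-0.8660 | (1,3) | tMaxX 1.2400 tMaxY 0.4850 | tΔX 2.0000 tΔY 1.1547
    t=0.4850 [y] (1,2)
    t=1.2400 [x] (2,2) — stop
  → r_3 = 1.2400
beam 4: φ=270°, α=30°
  cosα=0.8660 sinα=0.5000 | (1,3) | tMaxX 0.7159 tMaxY 1.1600 | tΔX 1.1547 tΔY 2.0000
    t=0.7159 [x] (2,3)
    t=1.1600 [y] (2,4)
    t=1.8706 [x] (3,4)
    t=3.0253 [x] (4,4)
    t=3.1600 [y] (4,5)
    t=4.1800 [x] (5,5)
    t=5.1600 [y] (5,6)
    t=5.3347 [x] (6,6)
    t=6.4894 [x] (7,6) — stop
  → r_4 = 6.4894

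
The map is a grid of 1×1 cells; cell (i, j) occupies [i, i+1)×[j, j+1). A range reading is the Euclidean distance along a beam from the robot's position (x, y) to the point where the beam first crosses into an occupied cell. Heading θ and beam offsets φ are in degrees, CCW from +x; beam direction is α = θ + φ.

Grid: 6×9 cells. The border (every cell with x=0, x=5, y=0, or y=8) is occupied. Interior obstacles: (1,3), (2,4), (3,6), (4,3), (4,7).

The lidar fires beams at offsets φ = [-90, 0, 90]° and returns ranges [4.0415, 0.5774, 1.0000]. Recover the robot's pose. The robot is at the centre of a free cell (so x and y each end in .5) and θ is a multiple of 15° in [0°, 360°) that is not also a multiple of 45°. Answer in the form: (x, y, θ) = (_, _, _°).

(x, y, θ) = (3.5, 4.5, 210°)

The pose lattice has 23·16 = 368 candidates. Test each by forward raycasting.
  (4.5, 5.5, 30°): beam 1 = 1.0000 ≠ 4.0415 ✗
  (1.5, 6.5, 30°): beam 1 = 1.7321 ≠ 4.0415 ✗
  (3.5, 7.5, 195°): beam 1 = 0.5176 ≠ 4.0415 ✗
  …
  (3.5, 4.5, 210°): r_1=4.0415, r_2=0.5774, r_3=1.0000 — all match ✓
Unique over the lattice → pose = (3.5, 4.5, 210°).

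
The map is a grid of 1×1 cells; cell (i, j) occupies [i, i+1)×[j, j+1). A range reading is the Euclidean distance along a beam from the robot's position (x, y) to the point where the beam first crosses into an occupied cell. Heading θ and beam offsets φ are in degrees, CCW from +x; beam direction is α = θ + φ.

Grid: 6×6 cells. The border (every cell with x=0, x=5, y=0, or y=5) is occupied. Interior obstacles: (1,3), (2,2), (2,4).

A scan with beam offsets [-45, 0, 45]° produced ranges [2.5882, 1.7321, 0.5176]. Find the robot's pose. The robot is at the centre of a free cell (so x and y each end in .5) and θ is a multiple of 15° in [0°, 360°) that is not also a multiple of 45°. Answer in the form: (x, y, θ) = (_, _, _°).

(x, y, θ) = (3.5, 2.5, 120°)

The pose lattice has 13·16 = 208 candidates. Test each by forward raycasting.
  (1.5, 2.5, 285°): beam 1 = 1.0000 ≠ 2.5882 ✗
  (4.5, 3.5, 165°): beam 1 = 1.7321 ≠ 2.5882 ✗
  (3.5, 3.5, 150°): beam 1 = 1.5529 ≠ 2.5882 ✗
  (1.5, 4.5, 300°): beam 1 = 0.5176 ≠ 2.5882 ✗
  …
  (3.5, 2.5, 120°): r_1=2.5882, r_2=1.7321, r_3=0.5176 — all match ✓
No second candidate reproduces the full scan.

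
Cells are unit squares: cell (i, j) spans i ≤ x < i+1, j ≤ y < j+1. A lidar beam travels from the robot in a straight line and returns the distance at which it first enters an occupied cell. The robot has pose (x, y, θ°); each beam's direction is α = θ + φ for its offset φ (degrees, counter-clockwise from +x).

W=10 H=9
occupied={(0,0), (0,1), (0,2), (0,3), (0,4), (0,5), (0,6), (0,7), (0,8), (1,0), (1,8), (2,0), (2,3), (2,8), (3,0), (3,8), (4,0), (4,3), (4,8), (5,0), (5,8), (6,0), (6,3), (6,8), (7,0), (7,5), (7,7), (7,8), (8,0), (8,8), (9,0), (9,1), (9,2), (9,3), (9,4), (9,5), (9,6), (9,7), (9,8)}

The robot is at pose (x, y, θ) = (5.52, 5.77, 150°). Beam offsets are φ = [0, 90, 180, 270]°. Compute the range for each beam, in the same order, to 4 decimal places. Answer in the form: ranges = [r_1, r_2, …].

ranges = [4.4600, 2.0438, 4.0184, 2.5750]

beam 1: φ=0°, α=150°
  dir = (cos 150°, sin 150°) = (-0.8660, 0.5000); from cell (5,5)
  next x-line at t=0.6004, next y-line at t=0.4600; Δt_x=1.1547, Δt_y=2.0000
    y: enter (5,6) at t=0.4600
    x: enter (4,6) at t=0.6004
    x: enter (3,6) at t=1.7551
    y: enter (3,7) at t=2.4600
    x: enter (2,7) at t=2.9098
    x: enter (1,7) at t=4.0645
    y: enter (1,8) at t=4.4600 ← occupied
  → r_1 = 4.4600
beam 2: φ=90°, α=240°
  dir = (cos 240°, sin 240°) = (-0.5000, -0.8660); from cell (5,5)
  next x-line at t=1.0400, next y-line at t=0.8891; Δt_x=2.0000, Δt_y=1.1547
    y: enter (5,4) at t=0.8891
    x: enter (4,4) at t=1.0400
    y: enter (4,3) at t=2.0438 ← occupied
  → r_2 = 2.0438
beam 3: φ=180°, α=330°
  dir = (cos 330°, sin 330°) = (0.8660, -0.5000); from cell (5,5)
  next x-line at t=0.5543, next y-line at t=1.5400; Δt_x=1.1547, Δt_y=2.0000
    x: enter (6,5) at t=0.5543
    y: enter (6,4) at t=1.5400
    x: enter (7,4) at t=1.7090
    x: enter (8,4) at t=2.8637
    y: enter (8,3) at t=3.5400
    x: enter (9,3) at t=4.0184 ← occupied
  → r_3 = 4.0184
beam 4: φ=270°, α=60°
  dir = (cos 60°, sin 60°) = (0.5000, 0.8660); from cell (5,5)
  next x-line at t=0.9600, next y-line at t=0.2656; Δt_x=2.0000, Δt_y=1.1547
    y: enter (5,6) at t=0.2656
    x: enter (6,6) at t=0.9600
    y: enter (6,7) at t=1.4203
    y: enter (6,8) at t=2.5750 ← occupied
  → r_4 = 2.5750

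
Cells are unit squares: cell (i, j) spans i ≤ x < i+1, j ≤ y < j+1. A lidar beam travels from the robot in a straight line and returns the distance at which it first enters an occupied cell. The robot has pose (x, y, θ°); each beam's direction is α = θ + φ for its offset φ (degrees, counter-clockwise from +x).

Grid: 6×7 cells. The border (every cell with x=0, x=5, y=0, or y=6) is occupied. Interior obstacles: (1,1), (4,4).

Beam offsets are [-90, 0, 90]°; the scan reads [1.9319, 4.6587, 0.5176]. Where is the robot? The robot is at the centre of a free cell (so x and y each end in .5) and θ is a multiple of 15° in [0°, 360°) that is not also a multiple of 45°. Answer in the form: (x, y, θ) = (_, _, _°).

Enumerate (i+0.5, j+0.5, θ) over the 18 free cells and 16 admissible headings. For each, cast all 3 beams and compare to the given ranges.
  (2.5, 3.5, 210°): beam 1 = 2.8868 ≠ 1.9319 ✗
  (4.5, 5.5, 255°): beam 2 = 0.5176 ≠ 4.6587 ✗
  (1.5, 2.5, 30°): beam 1 = 0.5774 ≠ 1.9319 ✗
  (2.5, 5.5, 240°): beam 1 = 1.0000 ≠ 1.9319 ✗
  (3.5, 2.5, 120°): beam 1 = 1.7321 ≠ 1.9319 ✗
  …
  (2.5, 1.5, 75°): r_1=1.9319, r_2=4.6587, r_3=0.5176 — all match ✓
No second candidate reproduces the full scan.

(x, y, θ) = (2.5, 1.5, 75°)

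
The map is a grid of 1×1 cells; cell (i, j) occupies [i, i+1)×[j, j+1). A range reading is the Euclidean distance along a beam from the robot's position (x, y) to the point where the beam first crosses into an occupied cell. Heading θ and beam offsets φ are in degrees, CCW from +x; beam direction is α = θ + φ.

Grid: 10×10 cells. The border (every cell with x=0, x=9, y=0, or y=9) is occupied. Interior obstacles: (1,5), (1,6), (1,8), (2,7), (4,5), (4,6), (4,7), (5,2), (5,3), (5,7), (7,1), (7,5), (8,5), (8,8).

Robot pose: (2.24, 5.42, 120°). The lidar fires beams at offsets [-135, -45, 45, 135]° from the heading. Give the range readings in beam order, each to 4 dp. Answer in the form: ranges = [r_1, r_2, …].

beam 1: φ=-135°, α=345°
  d=(0.9659,-0.2588)  start (2,5)  tX=0.7868 tY=1.6228  stride 1/|dx|=1.0353 1/|dy|=3.8637
    cross x-line → (3,5), t=0.7868
    cross y-line → (3,4), t=1.6228
    cross x-line → (4,4), t=1.8221
    cross x-line → (5,4), t=2.8574
    cross x-line → (6,4), t=3.8926
    cross x-line → (7,4), t=4.9279
    cross y-line → (7,3), t=5.4865
    cross x-line → (8,3), t=5.9632
    cross x-line → (9,3), t=6.9985 (wall)
  → r_1 = 6.9985
beam 2: φ=-45°, α=75°
  d=(0.2588,0.9659)  start (2,5)  tX=2.9364 tY=0.6005  stride 1/|dx|=3.8637 1/|dy|=1.0353
    cross y-line → (2,6), t=0.6005
    cross y-line → (2,7), t=1.6357 (wall)
  → r_2 = 1.6357
beam 3: φ=45°, α=165°
  d=(-0.9659,0.2588)  start (2,5)  tX=0.2485 tY=2.2409  stride 1/|dx|=1.0353 1/|dy|=3.8637
    cross x-line → (1,5), t=0.2485 (wall)
  → r_3 = 0.2485
beam 4: φ=135°, α=255°
  d=(-0.2588,-0.9659)  start (2,5)  tX=0.9273 tY=0.4348  stride 1/|dx|=3.8637 1/|dy|=1.0353
    cross y-line → (2,4), t=0.4348
    cross x-line → (1,4), t=0.9273
    cross y-line → (1,3), t=1.4701
    cross y-line → (1,2), t=2.5054
    cross y-line → (1,1), t=3.5406
    cross y-line → (1,0), t=4.5759 (wall)
  → r_4 = 4.5759

ranges = [6.9985, 1.6357, 0.2485, 4.5759]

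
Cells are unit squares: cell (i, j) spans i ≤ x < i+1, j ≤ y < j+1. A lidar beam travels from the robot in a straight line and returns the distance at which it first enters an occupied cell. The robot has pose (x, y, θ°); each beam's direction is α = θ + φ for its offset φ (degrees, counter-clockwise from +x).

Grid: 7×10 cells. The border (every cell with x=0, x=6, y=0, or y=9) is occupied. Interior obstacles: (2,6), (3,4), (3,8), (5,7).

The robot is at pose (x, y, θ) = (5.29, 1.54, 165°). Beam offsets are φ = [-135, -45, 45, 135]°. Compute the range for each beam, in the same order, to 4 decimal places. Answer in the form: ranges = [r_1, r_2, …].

beam 1: φ=-135°, α=30°
  d=(0.8660,0.5000)  start (5,1)  tX=0.8198 tY=0.9200  stride 1/|dx|=1.1547 1/|dy|=2.0000
    cross x-line → (6,1), t=0.8198 (wall)
  → r_1 = 0.8198
beam 2: φ=-45°, α=120°
  d=(-0.5000,0.8660)  start (5,1)  tX=0.5800 tY=0.5312  stride 1/|dx|=2.0000 1/|dy|=1.1547
    cross y-line → (5,2), t=0.5312
    cross x-line → (4,2), t=0.5800
    cross y-line → (4,3), t=1.6859
    cross x-line → (3,3), t=2.5800
    cross y-line → (3,4), t=2.8406 (wall)
  → r_2 = 2.8406
beam 3: φ=45°, α=210°
  d=(-0.8660,-0.5000)  start (5,1)  tX=0.3349 tY=1.0800  stride 1/|dx|=1.1547 1/|dy|=2.0000
    cross x-line → (4,1), t=0.3349
    cross y-line → (4,0), t=1.0800 (wall)
  → r_3 = 1.0800
beam 4: φ=135°, α=300°
  d=(0.5000,-0.8660)  start (5,1)  tX=1.4200 tY=0.6235  stride 1/|dx|=2.0000 1/|dy|=1.1547
    cross y-line → (5,0), t=0.6235 (wall)
  → r_4 = 0.6235

ranges = [0.8198, 2.8406, 1.0800, 0.6235]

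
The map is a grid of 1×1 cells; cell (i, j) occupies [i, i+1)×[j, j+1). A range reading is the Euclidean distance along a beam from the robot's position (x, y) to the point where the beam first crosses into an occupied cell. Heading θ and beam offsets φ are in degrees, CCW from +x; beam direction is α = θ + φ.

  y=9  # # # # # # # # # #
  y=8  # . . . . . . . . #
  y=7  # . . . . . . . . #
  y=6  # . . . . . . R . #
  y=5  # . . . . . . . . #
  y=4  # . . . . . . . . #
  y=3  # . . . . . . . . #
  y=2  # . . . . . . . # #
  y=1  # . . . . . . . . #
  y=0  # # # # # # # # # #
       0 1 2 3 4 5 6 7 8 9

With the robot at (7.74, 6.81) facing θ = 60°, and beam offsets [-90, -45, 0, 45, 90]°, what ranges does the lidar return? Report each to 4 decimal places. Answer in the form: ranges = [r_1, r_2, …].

ranges = [1.4549, 1.3044, 2.5200, 2.2673, 4.3800]

beam 1: φ=-90°, α=330°
  cosα=0.8660 sinα=-0.5000 | (7,6) | tMaxX 0.3002 tMaxY 1.6200 | tΔX 1.1547 tΔY 2.0000
    t=0.3002 [x] (8,6)
    t=1.4549 [x] (9,6) — stop
  → r_1 = 1.4549
beam 2: φ=-45°, α=15°
  cosα=0.9659 sinα=0.2588 | (7,6) | tMaxX 0.2692 tMaxY 0.7341 | tΔX 1.0353 tΔY 3.8637
    t=0.2692 [x] (8,6)
    t=0.7341 [y] (8,7)
    t=1.3044 [x] (9,7) — stop
  → r_2 = 1.3044
beam 3: φ=0°, α=60°
  cosα=0.5000 sinα=0.8660 | (7,6) | tMaxX 0.5200 tMaxY 0.2194 | tΔX 2.0000 tΔY 1.1547
    t=0.2194 [y] (7,7)
    t=0.5200 [x] (8,7)
    t=1.3741 [y] (8,8)
    t=2.5200 [x] (9,8) — stop
  → r_3 = 2.5200
beam 4: φ=45°, α=105°
  cosα=-0.2588 sinα=0.9659 | (7,6) | tMaxX 2.8591 tMaxY 0.1967 | tΔX 3.8637 tΔY 1.0353
    t=0.1967 [y] (7,7)
    t=1.2320 [y] (7,8)
    t=2.2673 [y] (7,9) — stop
  → r_4 = 2.2673
beam 5: φ=90°, α=150°
  cosα=-0.8660 sinα=0.5000 | (7,6) | tMaxX 0.8545 tMaxY 0.3800 | tΔX 1.1547 tΔY 2.0000
    t=0.3800 [y] (7,7)
    t=0.8545 [x] (6,7)
    t=2.0092 [x] (5,7)
    t=2.3800 [y] (5,8)
    t=3.1639 [x] (4,8)
    t=4.3186 [x] (3,8)
    t=4.3800 [y] (3,9) — stop
  → r_5 = 4.3800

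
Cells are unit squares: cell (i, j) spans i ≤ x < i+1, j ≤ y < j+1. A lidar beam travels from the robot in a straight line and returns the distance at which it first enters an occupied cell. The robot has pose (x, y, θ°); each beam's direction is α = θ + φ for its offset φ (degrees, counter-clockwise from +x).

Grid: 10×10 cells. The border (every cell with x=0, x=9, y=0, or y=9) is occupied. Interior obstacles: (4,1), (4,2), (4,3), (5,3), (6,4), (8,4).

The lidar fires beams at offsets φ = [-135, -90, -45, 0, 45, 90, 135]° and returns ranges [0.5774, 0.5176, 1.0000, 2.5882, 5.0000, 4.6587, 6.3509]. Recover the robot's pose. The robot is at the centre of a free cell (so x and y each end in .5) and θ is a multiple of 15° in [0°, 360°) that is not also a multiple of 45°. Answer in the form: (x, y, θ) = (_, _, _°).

(x, y, θ) = (3.5, 8.5, 195°)

The pose lattice has 58·16 = 928 candidates. Test each by forward raycasting.
  (1.5, 1.5, 15°): beam 5 = 8.6603 ≠ 5.0000 ✗
  (8.5, 8.5, 330°): beam 1 = 7.7646 ≠ 0.5774 ✗
  (7.5, 4.5, 240°): beam 1 = 4.6587 ≠ 0.5774 ✗
  (2.5, 8.5, 210°): beam 1 = 0.5176 ≠ 0.5774 ✗
  …
  (3.5, 8.5, 195°): r_1=0.5774, r_2=0.5176, r_3=1.0000, r_4=2.5882, r_5=5.0000, r_6=4.6587, r_7=6.3509 — all match ✓
No second candidate reproduces the full scan.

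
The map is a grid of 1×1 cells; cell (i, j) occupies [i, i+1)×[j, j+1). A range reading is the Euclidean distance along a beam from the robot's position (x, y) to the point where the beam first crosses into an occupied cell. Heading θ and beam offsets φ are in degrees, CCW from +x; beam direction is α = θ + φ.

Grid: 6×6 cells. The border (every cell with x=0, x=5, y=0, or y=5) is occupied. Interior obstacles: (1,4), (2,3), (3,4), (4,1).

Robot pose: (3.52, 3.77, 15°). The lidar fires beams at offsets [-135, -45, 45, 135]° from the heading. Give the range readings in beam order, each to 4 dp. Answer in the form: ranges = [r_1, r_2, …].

ranges = [3.1985, 1.7090, 0.2656, 0.4600]

beam 1: φ=-135°, α=240°
  dir = (cos 240°, sin 240°) = (-0.5000, -0.8660); from cell (3,3)
  next x-line at t=1.0400, next y-line at t=0.8891; Δt_x=2.0000, Δt_y=1.1547
    y: enter (3,2) at t=0.8891
    x: enter (2,2) at t=1.0400
    y: enter (2,1) at t=2.0438
    x: enter (1,1) at t=3.0400
    y: enter (1,0) at t=3.1985 ← occupied
  → r_1 = 3.1985
beam 2: φ=-45°, α=330°
  dir = (cos 330°, sin 330°) = (0.8660, -0.5000); from cell (3,3)
  next x-line at t=0.5543, next y-line at t=1.5400; Δt_x=1.1547, Δt_y=2.0000
    x: enter (4,3) at t=0.5543
    y: enter (4,2) at t=1.5400
    x: enter (5,2) at t=1.7090 ← occupied
  → r_2 = 1.7090
beam 3: φ=45°, α=60°
  dir = (cos 60°, sin 60°) = (0.5000, 0.8660); from cell (3,3)
  next x-line at t=0.9600, next y-line at t=0.2656; Δt_x=2.0000, Δt_y=1.1547
    y: enter (3,4) at t=0.2656 ← occupied
  → r_3 = 0.2656
beam 4: φ=135°, α=150°
  dir = (cos 150°, sin 150°) = (-0.8660, 0.5000); from cell (3,3)
  next x-line at t=0.6004, next y-line at t=0.4600; Δt_x=1.1547, Δt_y=2.0000
    y: enter (3,4) at t=0.4600 ← occupied
  → r_4 = 0.4600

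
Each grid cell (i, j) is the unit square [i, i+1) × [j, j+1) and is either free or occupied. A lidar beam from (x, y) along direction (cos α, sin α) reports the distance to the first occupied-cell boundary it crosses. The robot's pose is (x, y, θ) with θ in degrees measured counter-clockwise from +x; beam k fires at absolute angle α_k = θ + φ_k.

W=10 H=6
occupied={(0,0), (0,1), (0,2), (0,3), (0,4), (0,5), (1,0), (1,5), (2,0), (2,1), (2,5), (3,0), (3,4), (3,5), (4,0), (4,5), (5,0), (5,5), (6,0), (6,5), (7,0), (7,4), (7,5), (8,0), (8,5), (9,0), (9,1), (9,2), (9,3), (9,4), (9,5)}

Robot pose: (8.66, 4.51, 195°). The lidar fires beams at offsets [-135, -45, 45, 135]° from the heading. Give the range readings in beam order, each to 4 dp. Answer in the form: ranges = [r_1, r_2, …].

beam 1: φ=-135°, α=60°
  dir = (cos 60°, sin 60°) = (0.5000, 0.8660); from cell (8,4)
  next x-line at t=0.6800, next y-line at t=0.5658; Δt_x=2.0000, Δt_y=1.1547
    y: enter (8,5) at t=0.5658 ← occupied
  → r_1 = 0.5658
beam 2: φ=-45°, α=150°
  dir = (cos 150°, sin 150°) = (-0.8660, 0.5000); from cell (8,4)
  next x-line at t=0.7621, next y-line at t=0.9800; Δt_x=1.1547, Δt_y=2.0000
    x: enter (7,4) at t=0.7621 ← occupied
  → r_2 = 0.7621
beam 3: φ=45°, α=240°
  dir = (cos 240°, sin 240°) = (-0.5000, -0.8660); from cell (8,4)
  next x-line at t=1.3200, next y-line at t=0.5889; Δt_x=2.0000, Δt_y=1.1547
    y: enter (8,3) at t=0.5889
    x: enter (7,3) at t=1.3200
    y: enter (7,2) at t=1.7436
    y: enter (7,1) at t=2.8983
    x: enter (6,1) at t=3.3200
    y: enter (6,0) at t=4.0530 ← occupied
  → r_3 = 4.0530
beam 4: φ=135°, α=330°
  dir = (cos 330°, sin 330°) = (0.8660, -0.5000); from cell (8,4)
  next x-line at t=0.3926, next y-line at t=1.0200; Δt_x=1.1547, Δt_y=2.0000
    x: enter (9,4) at t=0.3926 ← occupied
  → r_4 = 0.3926

ranges = [0.5658, 0.7621, 4.0530, 0.3926]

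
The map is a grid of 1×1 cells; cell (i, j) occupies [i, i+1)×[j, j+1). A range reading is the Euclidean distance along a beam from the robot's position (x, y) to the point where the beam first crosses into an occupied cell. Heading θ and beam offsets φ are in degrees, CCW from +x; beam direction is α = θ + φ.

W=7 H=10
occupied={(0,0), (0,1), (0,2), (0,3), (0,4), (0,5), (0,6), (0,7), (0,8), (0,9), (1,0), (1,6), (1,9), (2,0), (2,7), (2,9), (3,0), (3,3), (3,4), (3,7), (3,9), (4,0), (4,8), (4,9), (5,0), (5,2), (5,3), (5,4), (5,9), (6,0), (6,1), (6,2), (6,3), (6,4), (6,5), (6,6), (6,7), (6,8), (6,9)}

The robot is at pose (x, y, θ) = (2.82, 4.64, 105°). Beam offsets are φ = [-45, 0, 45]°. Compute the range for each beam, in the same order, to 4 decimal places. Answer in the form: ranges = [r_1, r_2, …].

beam 1: φ=-45°, α=60°
  d=(0.5000,0.8660)  start (2,4)  tX=0.3600 tY=0.4157  stride 1/|dx|=2.0000 1/|dy|=1.1547
    cross x-line → (3,4), t=0.3600 (wall)
  → r_1 = 0.3600
beam 2: φ=0°, α=105°
  d=(-0.2588,0.9659)  start (2,4)  tX=3.1682 tY=0.3727  stride 1/|dx|=3.8637 1/|dy|=1.0353
    cross y-line → (2,5), t=0.3727
    cross y-line → (2,6), t=1.4080
    cross y-line → (2,7), t=2.4433 (wall)
  → r_2 = 2.4433
beam 3: φ=45°, α=150°
  d=(-0.8660,0.5000)  start (2,4)  tX=0.9469 tY=0.7200  stride 1/|dx|=1.1547 1/|dy|=2.0000
    cross y-line → (2,5), t=0.7200
    cross x-line → (1,5), t=0.9469
    cross x-line → (0,5), t=2.1016 (wall)
  → r_3 = 2.1016

ranges = [0.3600, 2.4433, 2.1016]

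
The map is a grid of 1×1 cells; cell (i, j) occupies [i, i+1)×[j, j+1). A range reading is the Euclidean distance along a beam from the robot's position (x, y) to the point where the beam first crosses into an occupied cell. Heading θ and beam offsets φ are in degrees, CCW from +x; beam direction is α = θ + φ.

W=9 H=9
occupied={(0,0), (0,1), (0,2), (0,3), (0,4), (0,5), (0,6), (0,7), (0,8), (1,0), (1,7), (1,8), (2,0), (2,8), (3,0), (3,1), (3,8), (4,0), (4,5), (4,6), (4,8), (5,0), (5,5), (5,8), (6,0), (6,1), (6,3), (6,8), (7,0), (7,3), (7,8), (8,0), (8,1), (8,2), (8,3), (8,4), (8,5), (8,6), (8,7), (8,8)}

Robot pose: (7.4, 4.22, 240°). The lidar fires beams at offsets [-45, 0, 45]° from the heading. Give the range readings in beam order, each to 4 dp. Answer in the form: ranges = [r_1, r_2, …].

beam 1: φ=-45°, α=195°
  cosα=-0.9659 sinα=-0.2588 | (7,4) | tMaxX 0.4141 tMaxY 0.8500 | tΔX 1.0353 tΔY 3.8637
    t=0.4141 [x] (6,4)
    t=0.8500 [y] (6,3) — stop
  → r_1 = 0.8500
beam 2: φ=0°, α=240°
  cosα=-0.5000 sinα=-0.8660 | (7,4) | tMaxX 0.8000 tMaxY 0.2540 | tΔX 2.0000 tΔY 1.1547
    t=0.2540 [y] (7,3) — stop
  → r_2 = 0.2540
beam 3: φ=45°, α=285°
  cosα=0.2588 sinα=-0.9659 | (7,4) | tMaxX 2.3182 tMaxY 0.2278 | tΔX 3.8637 tΔY 1.0353
    t=0.2278 [y] (7,3) — stop
  → r_3 = 0.2278

ranges = [0.8500, 0.2540, 0.2278]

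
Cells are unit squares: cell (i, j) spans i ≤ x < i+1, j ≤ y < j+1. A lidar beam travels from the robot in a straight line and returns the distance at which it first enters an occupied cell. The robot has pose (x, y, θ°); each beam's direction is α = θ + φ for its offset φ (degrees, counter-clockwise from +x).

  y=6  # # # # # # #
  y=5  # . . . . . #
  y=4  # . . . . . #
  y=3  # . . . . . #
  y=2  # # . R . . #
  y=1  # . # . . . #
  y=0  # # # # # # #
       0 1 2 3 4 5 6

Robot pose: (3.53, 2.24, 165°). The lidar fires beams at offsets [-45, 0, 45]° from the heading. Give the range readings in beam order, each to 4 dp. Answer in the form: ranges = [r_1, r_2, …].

beam 1: φ=-45°, α=120°
  direction (-0.5000, 0.8660); cell (3,2); t to first gridline: x 1.0600, y 0.8776 (then +2.0000 / +1.1547)
    (3,3) via y @ 0.8776
    (2,3) via x @ 1.0600
    (2,4) via y @ 2.0323
    (1,4) via x @ 3.0600
    (1,5) via y @ 3.1870
    (1,6) via y @ 4.3417  # hit
  → r_1 = 4.3417
beam 2: φ=0°, α=165°
  direction (-0.9659, 0.2588); cell (3,2); t to first gridline: x 0.5487, y 2.9364 (then +1.0353 / +3.8637)
    (2,2) via x @ 0.5487
    (1,2) via x @ 1.5840  # hit
  → r_2 = 1.5840
beam 3: φ=45°, α=210°
  direction (-0.8660, -0.5000); cell (3,2); t to first gridline: x 0.6120, y 0.4800 (then +1.1547 / +2.0000)
    (3,1) via y @ 0.4800
    (2,1) via x @ 0.6120  # hit
  → r_3 = 0.6120

ranges = [4.3417, 1.5840, 0.6120]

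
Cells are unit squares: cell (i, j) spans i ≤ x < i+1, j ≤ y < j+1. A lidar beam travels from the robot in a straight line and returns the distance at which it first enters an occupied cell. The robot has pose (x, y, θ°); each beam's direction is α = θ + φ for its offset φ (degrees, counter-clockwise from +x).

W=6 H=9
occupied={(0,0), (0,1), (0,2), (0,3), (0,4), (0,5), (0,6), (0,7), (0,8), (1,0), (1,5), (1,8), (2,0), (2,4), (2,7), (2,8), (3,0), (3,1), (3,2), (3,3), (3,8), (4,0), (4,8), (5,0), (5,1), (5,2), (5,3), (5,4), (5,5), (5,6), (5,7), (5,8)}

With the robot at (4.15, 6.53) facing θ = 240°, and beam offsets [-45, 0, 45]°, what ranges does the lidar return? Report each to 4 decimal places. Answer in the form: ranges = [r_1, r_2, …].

ranges = [2.2258, 2.3000, 3.2841]

beam 1: φ=-45°, α=195°
  d=(-0.9659,-0.2588)  start (4,6)  tX=0.1553 tY=2.0478  stride 1/|dx|=1.0353 1/|dy|=3.8637
    cross x-line → (3,6), t=0.1553
    cross x-line → (2,6), t=1.1906
    cross y-line → (2,5), t=2.0478
    cross x-line → (1,5), t=2.2258 (wall)
  → r_1 = 2.2258
beam 2: φ=0°, α=240°
  d=(-0.5000,-0.8660)  start (4,6)  tX=0.3000 tY=0.6120  stride 1/|dx|=2.0000 1/|dy|=1.1547
    cross x-line → (3,6), t=0.3000
    cross y-line → (3,5), t=0.6120
    cross y-line → (3,4), t=1.7667
    cross x-line → (2,4), t=2.3000 (wall)
  → r_2 = 2.3000
beam 3: φ=45°, α=285°
  d=(0.2588,-0.9659)  start (4,6)  tX=3.2841 tY=0.5487  stride 1/|dx|=3.8637 1/|dy|=1.0353
    cross y-line → (4,5), t=0.5487
    cross y-line → (4,4), t=1.5840
    cross y-line → (4,3), t=2.6192
    cross x-line → (5,3), t=3.2841 (wall)
  → r_3 = 3.2841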